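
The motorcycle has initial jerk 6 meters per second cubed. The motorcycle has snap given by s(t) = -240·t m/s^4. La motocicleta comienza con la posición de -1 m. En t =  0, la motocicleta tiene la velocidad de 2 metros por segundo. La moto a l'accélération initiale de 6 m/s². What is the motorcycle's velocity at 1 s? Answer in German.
Um dies zu lösen, müssen wir 3 Integrale unserer Gleichung für den Snap s(t) = -240·t finden. Mit ∫s(t)dt und Anwendung von j(0) = 6, finden wir j(t) = 6 - 120·t^2. Das Integral von dem Ruck, mit a(0) = 6, ergibt die Beschleunigung: a(t) = -40·t^3 + 6·t + 6. Das Integral von der Beschleunigung ist die Geschwindigkeit. Mit v(0) = 2 erhalten wir v(t) = -10·t^4 + 3·t^2 + 6·t + 2. Wir haben die Geschwindigkeit v(t) = -10·t^4 + 3·t^2 + 6·t + 2. Durch Einsetzen von t = 1: v(1) = 1.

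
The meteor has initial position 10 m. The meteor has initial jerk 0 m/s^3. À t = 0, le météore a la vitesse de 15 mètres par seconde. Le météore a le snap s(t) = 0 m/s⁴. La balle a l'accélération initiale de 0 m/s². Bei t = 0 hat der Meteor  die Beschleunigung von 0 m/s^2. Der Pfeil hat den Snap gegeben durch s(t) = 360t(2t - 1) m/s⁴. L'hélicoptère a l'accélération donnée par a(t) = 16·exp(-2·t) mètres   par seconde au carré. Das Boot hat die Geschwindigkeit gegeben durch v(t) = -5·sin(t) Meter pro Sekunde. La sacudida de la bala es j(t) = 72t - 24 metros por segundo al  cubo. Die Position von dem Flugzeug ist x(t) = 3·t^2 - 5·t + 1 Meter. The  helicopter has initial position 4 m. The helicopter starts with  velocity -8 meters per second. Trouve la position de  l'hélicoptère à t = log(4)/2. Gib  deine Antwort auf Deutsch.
Um dies zu lösen, müssen wir 2 Integrale unserer Gleichung für die Beschleunigung a(t) = 16·exp(-2·t) finden. Mit ∫a(t)dt und Anwendung von v(0) = -8, finden wir v(t) = -8·exp(-2·t). Das Integral von der Geschwindigkeit, mit x(0) = 4, ergibt die Position: x(t) = 4·exp(-2·t). Mit x(t) = 4·exp(-2·t) und Einsetzen von t = log(4)/2, finden wir x = 1.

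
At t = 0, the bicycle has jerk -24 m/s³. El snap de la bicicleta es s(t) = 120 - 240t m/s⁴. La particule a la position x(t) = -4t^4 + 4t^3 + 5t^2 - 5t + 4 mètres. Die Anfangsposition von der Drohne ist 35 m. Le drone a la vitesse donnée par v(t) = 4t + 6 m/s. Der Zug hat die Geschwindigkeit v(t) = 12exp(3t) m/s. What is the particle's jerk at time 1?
Starting from position x(t) = -4·t^4 + 4·t^3 + 5·t^2 - 5·t + 4, we take 3 derivatives. Differentiating position, we get velocity: v(t) = -16·t^3 + 12·t^2 + 10·t - 5. Taking d/dt of v(t), we find a(t) = -48·t^2 + 24·t + 10. The derivative of acceleration gives jerk: j(t) = 24 - 96·t. From the given jerk equation j(t) = 24 - 96·t, we substitute t = 1 to get j = -72.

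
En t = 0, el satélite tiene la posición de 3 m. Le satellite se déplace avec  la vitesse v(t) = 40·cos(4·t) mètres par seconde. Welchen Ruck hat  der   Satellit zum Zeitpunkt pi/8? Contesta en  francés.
En partant de la vitesse v(t) = 40·cos(4·t), nous prenons 2 dérivées. La dérivée de la vitesse donne l'accélération: a(t) = -160·sin(4·t). En dérivant l'accélération, nous obtenons le jerk: j(t) = -640·cos(4·t). De l'équation du jerk j(t) = -640·cos(4·t), nous substituons t = pi/8 pour obtenir j = 0.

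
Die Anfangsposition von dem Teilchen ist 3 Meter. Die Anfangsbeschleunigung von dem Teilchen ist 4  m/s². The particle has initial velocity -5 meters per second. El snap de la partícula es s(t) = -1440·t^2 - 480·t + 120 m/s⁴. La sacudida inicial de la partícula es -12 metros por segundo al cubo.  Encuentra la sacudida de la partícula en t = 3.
Debemos encontrar la integral de nuestra ecuación del snap s(t) = -1440·t^2 - 480·t + 120 1 vez. Integrando el snap y usando la condición inicial j(0) = -12, obtenemos j(t) = -480·t^3 - 240·t^2 + 120·t - 12. Tenemos la sacudida j(t) = -480·t^3 - 240·t^2 + 120·t - 12. Sustituyendo t = 3: j(3) = -14772.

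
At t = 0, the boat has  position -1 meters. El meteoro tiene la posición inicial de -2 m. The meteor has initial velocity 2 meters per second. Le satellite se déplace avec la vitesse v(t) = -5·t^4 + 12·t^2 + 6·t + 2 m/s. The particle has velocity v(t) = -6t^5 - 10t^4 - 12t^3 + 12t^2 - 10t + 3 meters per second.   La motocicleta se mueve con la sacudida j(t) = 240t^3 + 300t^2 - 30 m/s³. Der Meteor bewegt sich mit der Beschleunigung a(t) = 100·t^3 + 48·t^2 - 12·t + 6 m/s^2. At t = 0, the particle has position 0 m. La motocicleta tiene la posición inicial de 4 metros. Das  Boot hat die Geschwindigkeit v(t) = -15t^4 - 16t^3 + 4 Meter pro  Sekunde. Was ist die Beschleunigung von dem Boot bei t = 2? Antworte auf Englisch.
We must differentiate our velocity equation v(t) = -15·t^4 - 16·t^3 + 4 1 time. The derivative of velocity gives acceleration: a(t) = -60·t^3 - 48·t^2. We have acceleration a(t) = -60·t^3 - 48·t^2. Substituting t = 2: a(2) = -672.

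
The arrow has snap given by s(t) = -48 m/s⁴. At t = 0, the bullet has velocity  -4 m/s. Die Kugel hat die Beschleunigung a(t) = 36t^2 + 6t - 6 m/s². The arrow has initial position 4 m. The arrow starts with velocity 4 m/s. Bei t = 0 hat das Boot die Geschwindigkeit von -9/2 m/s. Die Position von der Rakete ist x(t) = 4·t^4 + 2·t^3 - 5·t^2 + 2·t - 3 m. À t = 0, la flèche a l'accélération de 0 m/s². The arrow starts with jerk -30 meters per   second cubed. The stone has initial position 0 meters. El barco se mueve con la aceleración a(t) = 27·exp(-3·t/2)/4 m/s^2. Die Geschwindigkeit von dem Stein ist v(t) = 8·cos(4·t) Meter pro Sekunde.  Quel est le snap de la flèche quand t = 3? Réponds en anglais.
We have snap s(t) = -48. Substituting t = 3: s(3) = -48.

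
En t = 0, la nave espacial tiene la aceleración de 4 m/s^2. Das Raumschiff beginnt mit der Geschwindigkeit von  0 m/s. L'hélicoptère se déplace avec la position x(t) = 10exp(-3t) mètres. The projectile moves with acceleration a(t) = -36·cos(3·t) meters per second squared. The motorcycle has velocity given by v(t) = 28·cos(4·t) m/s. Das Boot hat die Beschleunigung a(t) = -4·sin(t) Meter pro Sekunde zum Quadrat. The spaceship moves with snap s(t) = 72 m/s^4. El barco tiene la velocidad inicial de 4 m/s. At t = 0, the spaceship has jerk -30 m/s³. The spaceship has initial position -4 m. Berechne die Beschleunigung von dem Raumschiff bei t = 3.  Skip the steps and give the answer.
Die Beschleunigung bei t = 3 ist a = 238.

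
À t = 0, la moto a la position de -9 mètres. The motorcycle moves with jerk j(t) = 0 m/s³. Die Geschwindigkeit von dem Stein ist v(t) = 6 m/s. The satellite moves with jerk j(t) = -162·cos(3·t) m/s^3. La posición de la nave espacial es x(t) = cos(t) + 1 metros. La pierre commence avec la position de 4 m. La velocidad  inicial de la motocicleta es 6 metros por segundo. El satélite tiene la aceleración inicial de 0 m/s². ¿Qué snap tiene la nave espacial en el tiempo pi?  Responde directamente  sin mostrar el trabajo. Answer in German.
Bei t = pi, s = -1.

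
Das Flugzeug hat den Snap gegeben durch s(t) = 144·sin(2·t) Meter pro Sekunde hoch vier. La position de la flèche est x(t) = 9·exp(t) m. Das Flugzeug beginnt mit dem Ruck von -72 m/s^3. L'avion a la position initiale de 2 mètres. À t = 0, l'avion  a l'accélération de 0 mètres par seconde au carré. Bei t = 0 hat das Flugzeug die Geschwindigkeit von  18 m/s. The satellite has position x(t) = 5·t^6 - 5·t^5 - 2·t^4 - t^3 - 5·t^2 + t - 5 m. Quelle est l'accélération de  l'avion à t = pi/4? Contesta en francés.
En partant du snap s(t) = 144·sin(2·t), nous prenons 2 primitives. En intégrant le snap et en utilisant la condition initiale j(0) = -72, nous obtenons j(t) = -72·cos(2·t). En prenant ∫j(t)dt et en appliquant a(0) = 0, nous trouvons a(t) = -36·sin(2·t). De l'équation de l'accélération a(t) = -36·sin(2·t), nous substituons t = pi/4 pour obtenir a = -36.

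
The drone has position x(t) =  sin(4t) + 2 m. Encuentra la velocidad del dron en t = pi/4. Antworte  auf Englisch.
Starting from position x(t) = sin(4·t) + 2, we take 1 derivative. The derivative of position gives velocity: v(t) = 4·cos(4·t). Using v(t) = 4·cos(4·t) and substituting t = pi/4, we find v = -4.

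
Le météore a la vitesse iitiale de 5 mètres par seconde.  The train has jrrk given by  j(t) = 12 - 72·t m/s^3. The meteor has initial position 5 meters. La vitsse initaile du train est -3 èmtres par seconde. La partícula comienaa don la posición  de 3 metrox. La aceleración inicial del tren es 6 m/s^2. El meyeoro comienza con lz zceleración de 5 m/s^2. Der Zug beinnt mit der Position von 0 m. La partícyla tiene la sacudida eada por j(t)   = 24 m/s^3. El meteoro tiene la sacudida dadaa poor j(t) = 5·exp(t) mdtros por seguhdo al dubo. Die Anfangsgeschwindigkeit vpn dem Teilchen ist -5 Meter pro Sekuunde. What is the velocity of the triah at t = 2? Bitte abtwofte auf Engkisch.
To solve this, we need to take 2 antiderivatives of our jerk equation j(t) = 12 - 72·t. Integrating jerk and using the initial condition a(0) = 6, we get a(t) = -36·t^2 + 12·t + 6. Finding the antiderivative of a(t) and using v(0) = -3: v(t) = -12·t^3 + 6·t^2 + 6·t - 3. From the given velocity equation v(t) = -12·t^3 + 6·t^2 + 6·t - 3, we substitute t = 2 to get v = -63.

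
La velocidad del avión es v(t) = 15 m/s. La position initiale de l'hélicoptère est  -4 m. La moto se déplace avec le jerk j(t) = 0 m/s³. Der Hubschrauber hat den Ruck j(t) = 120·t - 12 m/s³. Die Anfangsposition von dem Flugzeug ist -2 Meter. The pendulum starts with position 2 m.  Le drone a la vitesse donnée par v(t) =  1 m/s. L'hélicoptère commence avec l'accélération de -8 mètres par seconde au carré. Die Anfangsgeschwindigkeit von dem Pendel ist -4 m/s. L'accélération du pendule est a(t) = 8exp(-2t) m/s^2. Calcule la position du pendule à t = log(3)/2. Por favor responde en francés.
Nous devons intégrer notre équation de l'accélération a(t) = 8·exp(-2·t) 2 fois. En prenant ∫a(t)dt et en appliquant v(0) = -4, nous trouvons v(t) = -4·exp(-2·t). L'intégrale de la vitesse, avec x(0) = 2, donne la position: x(t) = 2·exp(-2·t). En utilisant x(t) = 2·exp(-2·t) et en substituant t = log(3)/2, nous trouvons x = 2/3.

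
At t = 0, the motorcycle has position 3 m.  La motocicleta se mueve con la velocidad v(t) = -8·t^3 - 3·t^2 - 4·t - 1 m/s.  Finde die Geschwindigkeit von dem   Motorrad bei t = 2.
Wir haben die Geschwindigkeit v(t) = -8·t^3 - 3·t^2 - 4·t - 1. Durch Einsetzen von t = 2: v(2) = -85.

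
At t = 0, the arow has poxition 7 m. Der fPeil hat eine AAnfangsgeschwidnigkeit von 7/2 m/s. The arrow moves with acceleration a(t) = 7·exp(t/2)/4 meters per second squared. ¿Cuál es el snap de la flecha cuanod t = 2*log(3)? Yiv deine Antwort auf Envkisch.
To solve this, we need to take 2 derivatives of our acceleration equation a(t) = 7·exp(t/2)/4. Differentiating acceleration, we get jerk: j(t) = 7·exp(t/2)/8. The derivative of jerk gives snap: s(t) = 7·exp(t/2)/16. We have snap s(t) = 7·exp(t/2)/16. Substituting t = 2*log(3): s(2*log(3)) = 21/16.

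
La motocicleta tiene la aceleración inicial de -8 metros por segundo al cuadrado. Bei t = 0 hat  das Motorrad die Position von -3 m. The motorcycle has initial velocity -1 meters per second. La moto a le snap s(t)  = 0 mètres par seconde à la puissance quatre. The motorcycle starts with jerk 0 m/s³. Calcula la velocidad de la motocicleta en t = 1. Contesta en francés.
Nous devons trouver l'intégrale de notre équation du snap s(t) = 0 3 fois. En intégrant le snap et en utilisant la condition initiale j(0) = 0, nous obtenons j(t) = 0. En intégrant le jerk et en utilisant la condition initiale a(0) = -8, nous obtenons a(t) = -8. En intégrant l'accélération et en utilisant la condition initiale v(0) = -1, nous obtenons v(t) = -8·t - 1. De l'équation de la vitesse v(t) = -8·t - 1, nous substituons t = 1 pour obtenir v = -9.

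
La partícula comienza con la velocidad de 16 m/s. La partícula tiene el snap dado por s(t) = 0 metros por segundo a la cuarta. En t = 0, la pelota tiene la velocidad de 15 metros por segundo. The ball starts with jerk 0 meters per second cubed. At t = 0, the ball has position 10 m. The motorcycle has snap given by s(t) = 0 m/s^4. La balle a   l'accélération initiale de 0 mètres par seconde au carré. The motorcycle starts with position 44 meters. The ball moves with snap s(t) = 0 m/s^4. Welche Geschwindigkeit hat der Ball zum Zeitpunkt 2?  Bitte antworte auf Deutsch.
Um dies zu lösen, müssen wir 3 Stammfunktionen unserer Gleichung für den Snap s(t) = 0 finden. Das Integral von dem Snap, mit j(0) = 0, ergibt den Ruck: j(t) = 0. Das Integral von dem Ruck, mit a(0) = 0, ergibt die Beschleunigung: a(t) = 0. Durch Integration von der Beschleunigung und Verwendung der Anfangsbedingung v(0) = 15, erhalten wir v(t) = 15. Mit v(t) = 15 und Einsetzen von t = 2, finden wir v = 15.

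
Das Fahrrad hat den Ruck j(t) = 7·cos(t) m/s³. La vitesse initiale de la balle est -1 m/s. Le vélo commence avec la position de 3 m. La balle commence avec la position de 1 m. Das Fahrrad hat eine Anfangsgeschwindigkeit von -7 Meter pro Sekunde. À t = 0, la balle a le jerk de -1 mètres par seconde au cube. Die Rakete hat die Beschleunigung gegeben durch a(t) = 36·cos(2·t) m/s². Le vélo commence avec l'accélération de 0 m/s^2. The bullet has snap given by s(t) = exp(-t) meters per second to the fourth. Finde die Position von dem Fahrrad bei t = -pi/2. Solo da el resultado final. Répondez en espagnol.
La posición en t = -pi/2 es x = 10.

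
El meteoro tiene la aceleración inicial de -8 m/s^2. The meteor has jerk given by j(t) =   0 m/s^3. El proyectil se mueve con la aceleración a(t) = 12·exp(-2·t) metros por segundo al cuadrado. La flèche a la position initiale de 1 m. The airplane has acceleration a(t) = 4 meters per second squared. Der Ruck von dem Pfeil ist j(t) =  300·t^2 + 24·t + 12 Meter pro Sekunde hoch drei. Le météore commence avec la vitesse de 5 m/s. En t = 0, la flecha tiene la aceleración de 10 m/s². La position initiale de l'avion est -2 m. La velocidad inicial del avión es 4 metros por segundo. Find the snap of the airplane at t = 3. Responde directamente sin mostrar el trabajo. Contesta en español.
El snap en t = 3 es s = 0.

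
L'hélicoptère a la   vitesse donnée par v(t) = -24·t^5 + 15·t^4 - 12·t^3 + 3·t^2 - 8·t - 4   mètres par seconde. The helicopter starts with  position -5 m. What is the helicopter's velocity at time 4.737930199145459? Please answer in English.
Using v(t) = -24·t^5 + 15·t^4 - 12·t^3 + 3·t^2 - 8·t - 4 and substituting t = 4.737930199145459, we find v = -50992.1526249520.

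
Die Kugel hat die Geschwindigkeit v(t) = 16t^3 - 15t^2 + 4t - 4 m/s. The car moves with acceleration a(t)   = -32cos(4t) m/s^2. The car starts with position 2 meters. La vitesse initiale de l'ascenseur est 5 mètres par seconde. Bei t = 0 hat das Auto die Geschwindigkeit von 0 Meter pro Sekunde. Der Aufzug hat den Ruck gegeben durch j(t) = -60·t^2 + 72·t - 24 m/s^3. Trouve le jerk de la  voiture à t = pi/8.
Pour résoudre ceci, nous devons prendre 1 dérivée de notre équation de l'accélération a(t) = -32·cos(4·t). La dérivée de l'accélération donne le jerk: j(t) = 128·sin(4·t). En utilisant j(t) = 128·sin(4·t) et en substituant t = pi/8, nous trouvons j = 128.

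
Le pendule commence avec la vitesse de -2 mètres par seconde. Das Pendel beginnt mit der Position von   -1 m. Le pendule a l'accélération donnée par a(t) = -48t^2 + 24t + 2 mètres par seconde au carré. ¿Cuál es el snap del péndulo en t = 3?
Debemos derivar nuestra ecuación de la aceleración a(t) = -48·t^2 + 24·t + 2 2 veces. Tomando d/dt de a(t), encontramos j(t) = 24 - 96·t. La derivada de la sacudida da el snap: s(t) = -96. De la ecuación del snap s(t) = -96, sustituimos t = 3 para obtener s = -96.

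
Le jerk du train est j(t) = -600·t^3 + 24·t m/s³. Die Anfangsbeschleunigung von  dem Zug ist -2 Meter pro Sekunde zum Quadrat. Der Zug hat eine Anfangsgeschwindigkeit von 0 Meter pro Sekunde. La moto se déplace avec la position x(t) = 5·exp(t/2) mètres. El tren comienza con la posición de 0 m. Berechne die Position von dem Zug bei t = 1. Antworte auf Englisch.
Starting from jerk j(t) = -600·t^3 + 24·t, we take 3 integrals. The antiderivative of jerk is acceleration. Using a(0) = -2, we get a(t) = -150·t^4 + 12·t^2 - 2. Finding the antiderivative of a(t) and using v(0) = 0: v(t) = -30·t^5 + 4·t^3 - 2·t. The antiderivative of velocity is position. Using x(0) = 0, we get x(t) = -5·t^6 + t^4 - t^2. From the given position equation x(t) = -5·t^6 + t^4 - t^2, we substitute t = 1 to get x = -5.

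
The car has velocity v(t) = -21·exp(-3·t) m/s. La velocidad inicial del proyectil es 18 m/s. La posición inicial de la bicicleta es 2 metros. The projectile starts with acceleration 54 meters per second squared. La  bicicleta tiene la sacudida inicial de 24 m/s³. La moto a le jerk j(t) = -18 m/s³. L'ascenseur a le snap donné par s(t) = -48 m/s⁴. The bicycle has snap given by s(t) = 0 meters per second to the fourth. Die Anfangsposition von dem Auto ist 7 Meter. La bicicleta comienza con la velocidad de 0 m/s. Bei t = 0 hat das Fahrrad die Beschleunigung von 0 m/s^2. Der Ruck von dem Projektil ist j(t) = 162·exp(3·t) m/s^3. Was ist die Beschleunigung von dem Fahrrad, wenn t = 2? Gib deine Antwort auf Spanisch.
Debemos encontrar la antiderivada de nuestra ecuación del snap s(t) = 0 2 veces. Tomando ∫s(t)dt y aplicando j(0) = 24, encontramos j(t) = 24. La integral de la sacudida, con a(0) = 0, da la aceleración: a(t) = 24·t. Tenemos la aceleración a(t) = 24·t. Sustituyendo t = 2: a(2) = 48.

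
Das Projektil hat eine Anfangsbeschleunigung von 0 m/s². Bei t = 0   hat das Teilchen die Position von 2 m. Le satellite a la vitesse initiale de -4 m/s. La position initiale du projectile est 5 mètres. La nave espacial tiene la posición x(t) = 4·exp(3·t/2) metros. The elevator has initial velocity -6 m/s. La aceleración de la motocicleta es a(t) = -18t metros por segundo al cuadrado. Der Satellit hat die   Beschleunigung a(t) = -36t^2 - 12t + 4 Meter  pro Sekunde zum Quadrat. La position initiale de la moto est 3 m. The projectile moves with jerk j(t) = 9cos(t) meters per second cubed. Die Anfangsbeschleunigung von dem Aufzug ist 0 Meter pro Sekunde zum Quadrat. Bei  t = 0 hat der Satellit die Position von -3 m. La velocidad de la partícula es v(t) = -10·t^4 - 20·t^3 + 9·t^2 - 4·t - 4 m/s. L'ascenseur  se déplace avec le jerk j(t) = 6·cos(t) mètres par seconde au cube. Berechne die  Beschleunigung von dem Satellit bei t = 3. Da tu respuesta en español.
Tenemos la aceleración a(t) = -36·t^2 - 12·t + 4. Sustituyendo t = 3: a(3) = -356.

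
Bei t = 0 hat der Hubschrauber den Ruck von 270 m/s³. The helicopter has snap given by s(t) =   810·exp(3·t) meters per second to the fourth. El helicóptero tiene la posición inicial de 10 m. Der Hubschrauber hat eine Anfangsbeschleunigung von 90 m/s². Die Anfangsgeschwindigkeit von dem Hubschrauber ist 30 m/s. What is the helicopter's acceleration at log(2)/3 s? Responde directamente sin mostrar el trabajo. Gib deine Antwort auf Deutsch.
a(log(2)/3) = 180.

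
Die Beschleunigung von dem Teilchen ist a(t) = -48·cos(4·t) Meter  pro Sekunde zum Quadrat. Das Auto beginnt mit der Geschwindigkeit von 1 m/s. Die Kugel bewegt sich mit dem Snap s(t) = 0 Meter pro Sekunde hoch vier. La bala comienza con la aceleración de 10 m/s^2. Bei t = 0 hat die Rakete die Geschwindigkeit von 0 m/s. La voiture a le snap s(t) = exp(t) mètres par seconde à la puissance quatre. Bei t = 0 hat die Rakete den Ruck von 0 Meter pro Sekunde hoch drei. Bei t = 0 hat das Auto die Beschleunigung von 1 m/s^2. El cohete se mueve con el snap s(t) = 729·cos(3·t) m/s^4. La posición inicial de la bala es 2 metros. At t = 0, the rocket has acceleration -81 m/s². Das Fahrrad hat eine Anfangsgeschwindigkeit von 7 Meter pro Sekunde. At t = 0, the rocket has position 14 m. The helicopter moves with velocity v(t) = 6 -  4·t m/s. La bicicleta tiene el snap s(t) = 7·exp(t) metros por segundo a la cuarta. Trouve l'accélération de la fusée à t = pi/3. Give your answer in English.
Starting from snap s(t) = 729·cos(3·t), we take 2 integrals. Finding the antiderivative of s(t) and using j(0) = 0: j(t) = 243·sin(3·t). Taking ∫j(t)dt and applying a(0) = -81, we find a(t) = -81·cos(3·t). We have acceleration a(t) = -81·cos(3·t). Substituting t = pi/3: a(pi/3) = 81.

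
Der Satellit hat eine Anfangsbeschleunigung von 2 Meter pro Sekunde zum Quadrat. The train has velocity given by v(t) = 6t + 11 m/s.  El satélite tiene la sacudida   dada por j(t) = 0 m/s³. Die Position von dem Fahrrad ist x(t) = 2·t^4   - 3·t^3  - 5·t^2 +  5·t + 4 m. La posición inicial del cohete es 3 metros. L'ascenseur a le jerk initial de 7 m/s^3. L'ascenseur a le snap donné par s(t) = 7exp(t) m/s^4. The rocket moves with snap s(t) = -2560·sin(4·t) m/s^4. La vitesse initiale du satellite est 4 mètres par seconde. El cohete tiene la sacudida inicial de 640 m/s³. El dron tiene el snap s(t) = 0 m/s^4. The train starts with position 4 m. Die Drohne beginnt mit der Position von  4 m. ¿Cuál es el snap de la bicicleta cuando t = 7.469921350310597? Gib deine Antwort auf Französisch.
Nous devons dériver notre équation de la position x(t) = 2·t^4 - 3·t^3 - 5·t^2 + 5·t + 4 4 fois. En dérivant la position, nous obtenons la vitesse: v(t) = 8·t^3 - 9·t^2 - 10·t + 5. En dérivant la vitesse, nous obtenons l'accélération: a(t) = 24·t^2 - 18·t - 10. En prenant d/dt de a(t), nous trouvons j(t) = 48·t - 18. La dérivée du jerk donne le snap: s(t) = 48. De l'équation du snap s(t) = 48, nous substituons t = 7.469921350310597 pour obtenir s = 48.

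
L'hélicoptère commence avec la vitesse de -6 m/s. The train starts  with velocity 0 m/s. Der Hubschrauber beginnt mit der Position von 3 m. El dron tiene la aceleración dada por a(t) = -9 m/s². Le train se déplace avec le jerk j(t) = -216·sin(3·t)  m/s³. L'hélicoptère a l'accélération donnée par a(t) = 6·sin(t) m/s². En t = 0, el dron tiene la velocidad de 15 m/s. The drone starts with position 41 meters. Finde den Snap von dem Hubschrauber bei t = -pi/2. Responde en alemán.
Wir müssen unsere Gleichung für die Beschleunigung a(t) = 6·sin(t) 2-mal ableiten. Mit d/dt von a(t) finden wir j(t) = 6·cos(t). Durch Ableiten von dem Ruck erhalten wir den Snap: s(t) = -6·sin(t). Aus der Gleichung für den Snap s(t) = -6·sin(t), setzen wir t = -pi/2 ein und erhalten s = 6.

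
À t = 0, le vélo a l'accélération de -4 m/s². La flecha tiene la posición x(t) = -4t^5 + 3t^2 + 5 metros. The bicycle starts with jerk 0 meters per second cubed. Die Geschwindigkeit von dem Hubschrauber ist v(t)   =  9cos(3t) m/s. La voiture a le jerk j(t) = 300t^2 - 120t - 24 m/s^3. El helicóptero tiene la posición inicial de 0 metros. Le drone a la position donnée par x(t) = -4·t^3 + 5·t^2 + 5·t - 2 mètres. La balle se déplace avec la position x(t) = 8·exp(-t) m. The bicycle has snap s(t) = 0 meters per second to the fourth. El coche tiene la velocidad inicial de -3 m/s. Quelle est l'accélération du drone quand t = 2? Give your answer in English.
To solve this, we need to take 2 derivatives of our position equation x(t) = -4·t^3 + 5·t^2 + 5·t - 2. Taking d/dt of x(t), we find v(t) = -12·t^2 + 10·t + 5. Differentiating velocity, we get acceleration: a(t) = 10 - 24·t. We have acceleration a(t) = 10 - 24·t. Substituting t = 2: a(2) = -38.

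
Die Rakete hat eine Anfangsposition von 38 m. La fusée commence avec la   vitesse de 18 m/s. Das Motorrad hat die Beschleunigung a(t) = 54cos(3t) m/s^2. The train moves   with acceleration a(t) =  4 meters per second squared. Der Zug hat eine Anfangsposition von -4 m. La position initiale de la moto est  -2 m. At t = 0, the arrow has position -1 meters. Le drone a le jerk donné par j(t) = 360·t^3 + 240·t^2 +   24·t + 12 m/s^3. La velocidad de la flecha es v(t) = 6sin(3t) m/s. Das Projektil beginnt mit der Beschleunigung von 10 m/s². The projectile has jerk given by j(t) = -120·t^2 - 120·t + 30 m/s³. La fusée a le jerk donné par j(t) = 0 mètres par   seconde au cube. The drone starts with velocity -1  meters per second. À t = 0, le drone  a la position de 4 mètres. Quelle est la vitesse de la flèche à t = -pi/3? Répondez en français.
Nous avons la vitesse v(t) = 6·sin(3·t). En substituant t = -pi/3: v(-pi/3) = 0.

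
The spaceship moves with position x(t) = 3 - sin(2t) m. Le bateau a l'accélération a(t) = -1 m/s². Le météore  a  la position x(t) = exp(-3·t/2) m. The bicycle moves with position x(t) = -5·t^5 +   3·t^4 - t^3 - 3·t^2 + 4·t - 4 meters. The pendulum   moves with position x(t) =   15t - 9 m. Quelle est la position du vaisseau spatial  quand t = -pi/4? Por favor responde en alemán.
Wir haben die Position x(t) = 3 - sin(2·t). Durch Einsetzen von t = -pi/4: x(-pi/4) = 4.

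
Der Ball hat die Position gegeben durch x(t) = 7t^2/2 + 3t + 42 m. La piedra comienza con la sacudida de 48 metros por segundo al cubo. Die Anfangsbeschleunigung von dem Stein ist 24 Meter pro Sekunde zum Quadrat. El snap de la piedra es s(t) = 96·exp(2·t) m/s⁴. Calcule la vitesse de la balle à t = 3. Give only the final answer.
À t = 3, v = 24.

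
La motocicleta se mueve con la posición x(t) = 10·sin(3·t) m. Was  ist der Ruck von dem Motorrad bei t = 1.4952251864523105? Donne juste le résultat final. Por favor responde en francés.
À t = 1.4952251864523105, j = 60.6895919647848.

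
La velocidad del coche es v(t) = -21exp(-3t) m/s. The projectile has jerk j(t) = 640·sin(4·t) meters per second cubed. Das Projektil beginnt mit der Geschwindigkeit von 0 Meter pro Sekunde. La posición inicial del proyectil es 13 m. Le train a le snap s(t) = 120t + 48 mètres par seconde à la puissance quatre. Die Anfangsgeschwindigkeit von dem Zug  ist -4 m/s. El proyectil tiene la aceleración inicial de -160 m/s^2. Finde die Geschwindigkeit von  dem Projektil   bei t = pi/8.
Wir müssen unsere Gleichung für den Ruck j(t) = 640·sin(4·t) 2-mal integrieren. Die Stammfunktion von dem Ruck ist die Beschleunigung. Mit a(0) = -160 erhalten wir a(t) = -160·cos(4·t). Die Stammfunktion von der Beschleunigung, mit v(0) = 0, ergibt die Geschwindigkeit: v(t) = -40·sin(4·t). Mit v(t) = -40·sin(4·t) und Einsetzen von t = pi/8, finden wir v = -40.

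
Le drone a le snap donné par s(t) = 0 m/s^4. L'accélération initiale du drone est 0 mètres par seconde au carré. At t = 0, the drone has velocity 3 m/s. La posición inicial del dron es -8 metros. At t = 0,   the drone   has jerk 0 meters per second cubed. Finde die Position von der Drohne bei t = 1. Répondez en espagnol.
Para resolver esto, necesitamos tomar 4 antiderivadas de nuestra ecuación del snap s(t) = 0. La integral del snap es la sacudida. Usando j(0) = 0, obtenemos j(t) = 0. Tomando ∫j(t)dt y aplicando a(0) = 0, encontramos a(t) = 0. La antiderivada de la aceleración, con v(0) = 3, da la velocidad: v(t) = 3. La integral de la velocidad es la posición. Usando x(0) = -8, obtenemos x(t) = 3·t - 8. Tenemos la posición x(t) = 3·t - 8. Sustituyendo t = 1: x(1) = -5.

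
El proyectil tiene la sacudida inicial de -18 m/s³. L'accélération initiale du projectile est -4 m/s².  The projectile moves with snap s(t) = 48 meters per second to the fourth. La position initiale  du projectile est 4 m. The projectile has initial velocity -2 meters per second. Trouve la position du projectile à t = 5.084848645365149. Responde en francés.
Nous devons trouver la primitive de notre équation du snap s(t) = 48 4 fois. La primitive du snap est le jerk. En utilisant j(0) = -18, nous obtenons j(t) = 48·t - 18. En intégrant le jerk et en utilisant la condition initiale a(0) = -4, nous obtenons a(t) = 24·t^2 - 18·t - 4. L'intégrale de l'accélération, avec v(0) = -2, donne la vitesse: v(t) = 8·t^3 - 9·t^2 - 4·t - 2. L'intégrale de la vitesse est la position. En utilisant x(0) = 4, nous obtenons x(t) = 2·t^4 - 3·t^3 - 2·t^2 - 2·t + 4. En utilisant x(t) = 2·t^4 - 3·t^3 - 2·t^2 - 2·t + 4 et en substituant t = 5.084848645365149, nous trouvons x = 884.735156110899.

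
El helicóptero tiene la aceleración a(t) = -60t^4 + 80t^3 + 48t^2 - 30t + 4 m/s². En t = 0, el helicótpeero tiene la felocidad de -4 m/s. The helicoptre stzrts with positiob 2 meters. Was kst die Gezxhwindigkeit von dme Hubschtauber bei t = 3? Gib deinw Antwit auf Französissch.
Pour résoudre ceci, nous devons prendre 1 intégrale de notre équation de l'accélération a(t) = -60·t^4 + 80·t^3 + 48·t^2 - 30·t + 4. La primitive de l'accélération, avec v(0) = -4, donne la vitesse: v(t) = -12·t^5 + 20·t^4 + 16·t^3 - 15·t^2 + 4·t - 4. De l'équation de la vitesse v(t) = -12·t^5 + 20·t^4 + 16·t^3 - 15·t^2 + 4·t - 4, nous substituons t = 3 pour obtenir v = -991.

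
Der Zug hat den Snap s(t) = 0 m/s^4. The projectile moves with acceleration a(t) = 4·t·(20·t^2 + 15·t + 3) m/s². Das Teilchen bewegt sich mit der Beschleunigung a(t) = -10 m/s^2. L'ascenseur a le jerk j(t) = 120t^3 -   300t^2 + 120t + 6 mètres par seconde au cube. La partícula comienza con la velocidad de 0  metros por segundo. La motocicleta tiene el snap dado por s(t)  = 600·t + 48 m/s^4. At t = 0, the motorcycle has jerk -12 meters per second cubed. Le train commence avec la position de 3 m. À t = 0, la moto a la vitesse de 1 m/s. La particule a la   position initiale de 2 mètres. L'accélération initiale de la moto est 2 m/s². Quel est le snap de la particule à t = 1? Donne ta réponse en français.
Pour résoudre ceci, nous devons prendre 2 dérivées de notre équation de l'accélération a(t) = -10. En prenant d/dt de a(t), nous trouvons j(t) = 0. En dérivant le jerk, nous obtenons le snap: s(t) = 0. De l'équation du snap s(t) = 0, nous substituons t = 1 pour obtenir s = 0.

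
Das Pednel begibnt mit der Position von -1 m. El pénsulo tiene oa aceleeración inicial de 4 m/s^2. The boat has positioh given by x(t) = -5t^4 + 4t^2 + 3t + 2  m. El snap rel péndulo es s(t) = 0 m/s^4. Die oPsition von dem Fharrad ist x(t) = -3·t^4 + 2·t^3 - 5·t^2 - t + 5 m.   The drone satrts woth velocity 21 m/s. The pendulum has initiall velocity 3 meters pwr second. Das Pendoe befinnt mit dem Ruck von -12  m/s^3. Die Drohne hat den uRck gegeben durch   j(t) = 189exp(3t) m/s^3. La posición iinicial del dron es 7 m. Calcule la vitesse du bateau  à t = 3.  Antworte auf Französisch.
Nous devons dériver notre équation de la position x(t) = -5·t^4 + 4·t^2 + 3·t + 2 1 fois. En dérivant la position, nous obtenons la vitesse: v(t) = -20·t^3 + 8·t + 3. En utilisant v(t) = -20·t^3 + 8·t + 3 et en substituant t = 3, nous trouvons v = -513.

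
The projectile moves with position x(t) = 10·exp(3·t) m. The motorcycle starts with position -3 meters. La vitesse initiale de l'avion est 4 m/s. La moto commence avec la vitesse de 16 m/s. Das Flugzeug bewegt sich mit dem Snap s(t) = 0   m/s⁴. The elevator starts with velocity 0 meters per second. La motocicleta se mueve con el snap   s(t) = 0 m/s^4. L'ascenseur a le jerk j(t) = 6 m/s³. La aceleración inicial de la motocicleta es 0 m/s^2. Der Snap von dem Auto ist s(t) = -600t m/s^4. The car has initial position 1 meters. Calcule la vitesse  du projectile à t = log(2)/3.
En partant de la position x(t) = 10·exp(3·t), nous prenons 1 dérivée. La dérivée de la position donne la vitesse: v(t) = 30·exp(3·t). Nous avons la vitesse v(t) = 30·exp(3·t). En substituant t = log(2)/3: v(log(2)/3) = 60.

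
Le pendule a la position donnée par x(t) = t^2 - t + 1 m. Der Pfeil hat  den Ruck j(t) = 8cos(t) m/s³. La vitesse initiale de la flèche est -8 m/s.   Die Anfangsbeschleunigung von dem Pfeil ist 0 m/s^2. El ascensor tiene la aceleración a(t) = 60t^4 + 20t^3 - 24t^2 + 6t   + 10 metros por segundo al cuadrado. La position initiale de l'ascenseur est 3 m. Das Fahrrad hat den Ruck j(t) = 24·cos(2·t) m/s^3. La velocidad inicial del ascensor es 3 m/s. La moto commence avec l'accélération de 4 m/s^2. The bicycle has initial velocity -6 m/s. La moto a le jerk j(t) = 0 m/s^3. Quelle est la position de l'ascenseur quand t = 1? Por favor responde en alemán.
Wir müssen das Integral unserer Gleichung für die Beschleunigung a(t) = 60·t^4 + 20·t^3 - 24·t^2 + 6·t + 10 2-mal finden. Durch Integration von der Beschleunigung und Verwendung der Anfangsbedingung v(0) = 3, erhalten wir v(t) = 12·t^5 + 5·t^4 - 8·t^3 + 3·t^2 + 10·t + 3. Die Stammfunktion von der Geschwindigkeit, mit x(0) = 3, ergibt die Position: x(t) = 2·t^6 + t^5 - 2·t^4 + t^3 + 5·t^2 + 3·t + 3. Mit x(t) = 2·t^6 + t^5 - 2·t^4 + t^3 + 5·t^2 + 3·t + 3 und Einsetzen von t = 1, finden wir x = 13.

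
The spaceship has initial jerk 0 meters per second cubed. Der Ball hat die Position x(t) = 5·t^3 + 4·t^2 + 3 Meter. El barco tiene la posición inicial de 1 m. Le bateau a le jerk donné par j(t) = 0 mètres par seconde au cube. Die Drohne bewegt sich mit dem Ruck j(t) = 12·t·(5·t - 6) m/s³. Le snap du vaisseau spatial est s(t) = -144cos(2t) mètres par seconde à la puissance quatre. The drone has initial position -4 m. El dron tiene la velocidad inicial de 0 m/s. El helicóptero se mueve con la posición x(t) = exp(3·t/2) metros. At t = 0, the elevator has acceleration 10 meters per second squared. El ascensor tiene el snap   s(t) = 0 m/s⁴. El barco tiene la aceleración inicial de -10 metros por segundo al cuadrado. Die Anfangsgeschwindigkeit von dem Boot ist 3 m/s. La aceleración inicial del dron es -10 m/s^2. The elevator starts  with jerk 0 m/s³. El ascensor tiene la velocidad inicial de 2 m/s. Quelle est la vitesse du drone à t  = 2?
Nous devons intégrer notre équation du jerk j(t) = 12·t·(5·t - 6) 2 fois. La primitive du jerk, avec a(0) = -10, donne l'accélération: a(t) = 20·t^3 - 36·t^2 - 10. L'intégrale de l'accélération est la vitesse. En utilisant v(0) = 0, nous obtenons v(t) = t·(5·t^3 - 12·t^2 - 10). De l'équation de la vitesse v(t) = t·(5·t^3 - 12·t^2 - 10), nous substituons t = 2 pour obtenir v = -36.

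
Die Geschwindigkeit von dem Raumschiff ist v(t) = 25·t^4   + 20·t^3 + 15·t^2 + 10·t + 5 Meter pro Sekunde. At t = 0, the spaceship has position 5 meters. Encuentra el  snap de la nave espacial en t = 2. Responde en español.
Partiendo de la velocidad v(t) = 25·t^4 + 20·t^3 + 15·t^2 + 10·t + 5, tomamos 3 derivadas. La derivada de la velocidad da la aceleración: a(t) = 100·t^3 + 60·t^2 + 30·t + 10. Derivando la aceleración, obtenemos la sacudida: j(t) = 300·t^2 + 120·t + 30. Tomando d/dt de j(t), encontramos s(t) = 600·t + 120. Tenemos el snap s(t) = 600·t + 120. Sustituyendo t = 2: s(2) = 1320.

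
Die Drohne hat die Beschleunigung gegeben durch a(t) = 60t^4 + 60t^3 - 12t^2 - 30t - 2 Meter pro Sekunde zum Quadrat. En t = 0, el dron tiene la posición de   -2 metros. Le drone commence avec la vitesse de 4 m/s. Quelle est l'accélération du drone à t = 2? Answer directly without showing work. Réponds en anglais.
At t = 2, a = 1330.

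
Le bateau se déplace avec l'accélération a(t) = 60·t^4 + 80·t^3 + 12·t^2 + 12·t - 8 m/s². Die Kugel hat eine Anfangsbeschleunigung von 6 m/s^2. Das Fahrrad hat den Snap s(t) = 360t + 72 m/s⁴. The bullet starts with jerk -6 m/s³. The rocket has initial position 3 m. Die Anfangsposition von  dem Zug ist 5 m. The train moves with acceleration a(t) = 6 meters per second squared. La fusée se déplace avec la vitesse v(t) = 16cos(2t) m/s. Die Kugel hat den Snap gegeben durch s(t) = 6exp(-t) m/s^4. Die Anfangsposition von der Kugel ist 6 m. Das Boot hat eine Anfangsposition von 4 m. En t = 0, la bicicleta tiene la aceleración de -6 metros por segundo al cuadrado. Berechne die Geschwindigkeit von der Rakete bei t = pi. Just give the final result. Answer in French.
À t = pi, v = 16.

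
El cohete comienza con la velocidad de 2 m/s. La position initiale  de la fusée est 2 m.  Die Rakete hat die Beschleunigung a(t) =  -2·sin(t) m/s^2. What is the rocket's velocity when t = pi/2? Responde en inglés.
We need to integrate our acceleration equation a(t) = -2·sin(t) 1 time. Integrating acceleration and using the initial condition v(0) = 2, we get v(t) = 2·cos(t). We have velocity v(t) = 2·cos(t). Substituting t = pi/2: v(pi/2) = 0.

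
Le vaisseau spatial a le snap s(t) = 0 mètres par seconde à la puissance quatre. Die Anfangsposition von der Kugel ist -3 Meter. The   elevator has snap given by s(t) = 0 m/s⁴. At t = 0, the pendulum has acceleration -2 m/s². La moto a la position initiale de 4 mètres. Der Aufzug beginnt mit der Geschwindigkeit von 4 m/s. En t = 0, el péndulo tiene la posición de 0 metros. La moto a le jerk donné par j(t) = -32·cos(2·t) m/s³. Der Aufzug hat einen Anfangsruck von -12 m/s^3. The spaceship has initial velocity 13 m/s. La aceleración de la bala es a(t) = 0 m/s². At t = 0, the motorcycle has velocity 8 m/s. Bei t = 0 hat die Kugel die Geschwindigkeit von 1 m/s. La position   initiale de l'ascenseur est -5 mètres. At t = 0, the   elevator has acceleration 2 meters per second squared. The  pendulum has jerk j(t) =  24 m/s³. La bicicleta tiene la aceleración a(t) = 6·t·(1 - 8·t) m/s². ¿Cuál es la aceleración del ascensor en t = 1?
Debemos encontrar la antiderivada de nuestra ecuación del snap s(t) = 0 2 veces. La antiderivada del snap es la sacudida. Usando j(0) = -12, obtenemos j(t) = -12. Integrando la sacudida y usando la condición inicial a(0) = 2, obtenemos a(t) = 2 - 12·t. Tenemos la aceleración a(t) = 2 - 12·t. Sustituyendo t = 1: a(1) = -10.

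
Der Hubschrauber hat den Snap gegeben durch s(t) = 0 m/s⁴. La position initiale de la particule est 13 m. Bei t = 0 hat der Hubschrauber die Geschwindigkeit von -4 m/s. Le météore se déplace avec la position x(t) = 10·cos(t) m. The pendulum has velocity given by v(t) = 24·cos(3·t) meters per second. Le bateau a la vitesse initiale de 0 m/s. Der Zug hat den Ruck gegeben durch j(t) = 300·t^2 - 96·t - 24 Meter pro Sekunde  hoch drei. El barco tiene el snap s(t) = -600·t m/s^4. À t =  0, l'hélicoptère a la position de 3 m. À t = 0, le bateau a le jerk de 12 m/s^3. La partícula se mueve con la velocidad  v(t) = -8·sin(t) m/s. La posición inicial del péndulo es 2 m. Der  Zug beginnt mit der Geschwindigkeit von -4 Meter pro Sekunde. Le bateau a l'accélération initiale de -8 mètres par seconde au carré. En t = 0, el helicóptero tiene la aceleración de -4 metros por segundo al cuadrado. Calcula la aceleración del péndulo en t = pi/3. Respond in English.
To solve this, we need to take 1 derivative of our velocity equation v(t) = 24·cos(3·t). The derivative of velocity gives acceleration: a(t) = -72·sin(3·t). We have acceleration a(t) = -72·sin(3·t). Substituting t = pi/3: a(pi/3) = 0.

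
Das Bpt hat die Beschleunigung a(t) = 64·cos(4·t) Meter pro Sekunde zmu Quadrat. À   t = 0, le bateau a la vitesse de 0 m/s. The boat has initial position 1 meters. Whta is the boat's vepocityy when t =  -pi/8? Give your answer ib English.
Starting from acceleration a(t) = 64·cos(4·t), we take 1 antiderivative. Taking ∫a(t)dt and applying v(0) = 0, we find v(t) = 16·sin(4·t). We have velocity v(t) = 16·sin(4·t). Substituting t = -pi/8: v(-pi/8) = -16.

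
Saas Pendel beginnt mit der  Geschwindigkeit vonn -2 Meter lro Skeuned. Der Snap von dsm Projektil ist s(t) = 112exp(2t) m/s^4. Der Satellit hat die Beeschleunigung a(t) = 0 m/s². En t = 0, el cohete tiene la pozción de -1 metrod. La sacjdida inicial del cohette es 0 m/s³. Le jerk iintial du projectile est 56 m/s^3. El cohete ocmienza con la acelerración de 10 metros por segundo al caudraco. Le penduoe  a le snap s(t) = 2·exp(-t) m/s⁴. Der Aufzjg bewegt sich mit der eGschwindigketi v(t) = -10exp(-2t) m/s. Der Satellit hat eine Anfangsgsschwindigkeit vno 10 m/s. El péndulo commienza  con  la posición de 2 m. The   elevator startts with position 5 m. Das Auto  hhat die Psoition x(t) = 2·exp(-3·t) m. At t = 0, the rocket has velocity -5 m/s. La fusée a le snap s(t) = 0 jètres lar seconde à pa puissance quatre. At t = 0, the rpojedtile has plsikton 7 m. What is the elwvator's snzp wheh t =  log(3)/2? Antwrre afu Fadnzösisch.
Nous devons dériver notre équation de la vitesse v(t) = -10·exp(-2·t) 3 fois. En prenant d/dt de v(t), nous trouvons a(t) = 20·exp(-2·t). En dérivant l'accélération, nous obtenons le jerk: j(t) = -40·exp(-2·t). En prenant d/dt de j(t), nous trouvons s(t) = 80·exp(-2·t). Nous avons le snap s(t) = 80·exp(-2·t). En substituant t = log(3)/2: s(log(3)/2) = 80/3.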